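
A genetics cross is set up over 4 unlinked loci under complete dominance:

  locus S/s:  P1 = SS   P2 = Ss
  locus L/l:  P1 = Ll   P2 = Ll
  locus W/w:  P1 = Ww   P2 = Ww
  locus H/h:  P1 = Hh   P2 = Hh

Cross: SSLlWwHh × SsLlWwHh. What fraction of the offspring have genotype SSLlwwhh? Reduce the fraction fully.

P(SSLlwwhh) = 1/64

SSLlWwHh gametes: SLWH×2, SLWh×2, SLwH×2, SLwh×2, SlWH×2, SlWh×2, SlwH×2, Slwh×2
SsLlWwHh gametes: SLWH×1, SLWh×1, SLwH×1, SLwh×1, SlWH×1, SlWh×1, SlwH×1, Slwh×1, sLWH×1, sLWh×1, sLwH×1, sLwh×1, slWH×1, slWh×1, slwH×1, slwh×1
SSLlWwHh×SsLlWwHh grid (16·16=256): SSLLWWHH=2 SSLLWWHh=4 SSLLWWhh=2 SSLLWwHH=4 SSLLWwHh=8 SSLLWwhh=4 SSLLwwHH=2 SSLLwwHh=4 SSLLwwhh=2 SSLlWWHH=4 SSLlWWHh=8 SSLlWWhh=4 SSLlWwHH=8 SSLlWwHh=16 SSLlWwhh=8 SSLlwwHH=4 SSLlwwHh=8 SSLlwwhh=4 SSllWWHH=2 SSllWWHh=4 SSllWWhh=2 SSllWwHH=4 SSllWwHh=8 SSllWwhh=4 SSllwwHH=2 SSllwwHh=4 SSllwwhh=2 SsLLWWHH=2 SsLLWWHh=4 SsLLWWhh=2 SsLLWwHH=4 SsLLWwHh=8 SsLLWwhh=4 SsLLwwHH=2 SsLLwwHh=4 SsLLwwhh=2 SsLlWWHH=4 SsLlWWHh=8 SsLlWWhh=4 SsLlWwHH=8 SsLlWwHh=16 SsLlWwhh=8 SsLlwwHH=4 SsLlwwHh=8 SsLlwwhh=4 SsllWWHH=2 SsllWWHh=4 SsllWWhh=2 SsllWwHH=4 SsllWwHh=8 SsllWwhh=4 SsllwwHH=2 SsllwwHh=4 Ssllwwhh=2
SSLlwwhh hits 4/256; gcd=4; 4÷4/256÷4 = 1/64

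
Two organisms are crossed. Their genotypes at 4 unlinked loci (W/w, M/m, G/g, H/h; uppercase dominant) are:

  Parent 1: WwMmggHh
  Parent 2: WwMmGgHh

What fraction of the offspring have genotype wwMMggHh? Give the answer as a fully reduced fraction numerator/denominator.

P(wwMMggHh) = 1/64

WwMmggHh gametes: WMgH×2, WMgh×2, WmgH×2, Wmgh×2, wMgH×2, wMgh×2, wmgH×2, wmgh×2
WwMmGgHh gametes: WMGH×1, WMGh×1, WMgH×1, WMgh×1, WmGH×1, WmGh×1, WmgH×1, Wmgh×1, wMGH×1, wMGh×1, wMgH×1, wMgh×1, wmGH×1, wmGh×1, wmgH×1, wmgh×1
WwMmggHh×WwMmGgHh grid (16·16=256): WWMMGgHH=2 WWMMGgHh=4 WWMMGghh=2 WWMMggHH=2 WWMMggHh=4 WWMMgghh=2 WWMmGgHH=4 WWMmGgHh=8 WWMmGghh=4 WWMmggHH=4 WWMmggHh=8 WWMmgghh=4 WWmmGgHH=2 WWmmGgHh=4 WWmmGghh=2 WWmmggHH=2 WWmmggHh=4 WWmmgghh=2 WwMMGgHH=4 WwMMGgHh=8 WwMMGghh=4 WwMMggHH=4 WwMMggHh=8 WwMMgghh=4 WwMmGgHH=8 WwMmGgHh=16 WwMmGghh=8 WwMmggHH=8 WwMmggHh=16 WwMmgghh=8 WwmmGgHH=4 WwmmGgHh=8 WwmmGghh=4 WwmmggHH=4 WwmmggHh=8 Wwmmgghh=4 wwMMGgHH=2 wwMMGgHh=4 wwMMGghh=2 wwMMggHH=2 wwMMggHh=4 wwMMgghh=2 wwMmGgHH=4 wwMmGgHh=8 wwMmGghh=4 wwMmggHH=4 wwMmggHh=8 wwMmgghh=4 wwmmGgHH=2 wwmmGgHh=4 wwmmGghh=2 wwmmggHH=2 wwmmggHh=4 wwmmgghh=2
wwMMggHh hits 4/256; gcd=4; 4÷4/256÷4 = 1/64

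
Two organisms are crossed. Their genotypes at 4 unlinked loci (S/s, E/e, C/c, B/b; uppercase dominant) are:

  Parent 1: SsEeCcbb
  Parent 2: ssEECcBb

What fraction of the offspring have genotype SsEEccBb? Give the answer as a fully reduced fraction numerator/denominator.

P(SsEEccBb) = 1/32

SsEeCcbb gametes: SECb×2, SEcb×2, SeCb×2, Secb×2, sECb×2, sEcb×2, seCb×2, secb×2
ssEECcBb gametes: sECB×4, sECb×4, sEcB×4, sEcb×4
SsEeCcbb×ssEECcBb grid (16·16=256): SsEECCBb=8 SsEECCbb=8 SsEECcBb=16 SsEECcbb=16 SsEEccBb=8 SsEEccbb=8 SsEeCCBb=8 SsEeCCbb=8 SsEeCcBb=16 SsEeCcbb=16 SsEeccBb=8 SsEeccbb=8 ssEECCBb=8 ssEECCbb=8 ssEECcBb=16 ssEECcbb=16 ssEEccBb=8 ssEEccbb=8 ssEeCCBb=8 ssEeCCbb=8 ssEeCcBb=16 ssEeCcbb=16 ssEeccBb=8 ssEeccbb=8
SsEEccBb hits 8/256; gcd=8; 8÷8/256÷8 = 1/32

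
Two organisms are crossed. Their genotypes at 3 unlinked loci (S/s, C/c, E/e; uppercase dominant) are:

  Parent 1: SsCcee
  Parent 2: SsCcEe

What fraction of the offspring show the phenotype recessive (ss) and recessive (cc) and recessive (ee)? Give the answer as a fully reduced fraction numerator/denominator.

P(ss cc ee) = 1/32

SsCcee gametes: SCe×2, Sce×2, sCe×2, sce×2
SsCcEe gametes: SCE×1, SCe×1, ScE×1, Sce×1, sCE×1, sCe×1, scE×1, sce×1
SsCcee×SsCcEe grid (8·8=64): SSCCEe=2 SSCCee=2 SSCcEe=4 SSCcee=4 SSccEe=2 SSccee=2 SsCCEe=4 SsCCee=4 SsCcEe=8 SsCcee=8 SsccEe=4 Ssccee=4 ssCCEe=2 ssCCee=2 ssCcEe=4 ssCcee=4 ssccEe=2 ssccee=2
ss cc ee hits 2/64; gcd=2; 2÷2/64÷2 = 1/32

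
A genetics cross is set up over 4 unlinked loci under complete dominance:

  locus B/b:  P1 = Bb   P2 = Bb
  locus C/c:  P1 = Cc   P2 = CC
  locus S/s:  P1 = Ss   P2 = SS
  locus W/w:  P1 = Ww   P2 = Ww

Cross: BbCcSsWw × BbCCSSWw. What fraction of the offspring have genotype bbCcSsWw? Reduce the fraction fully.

BbCcSsWw gametes: BCSW×1, BCSw×1, BCsW×1, BCsw×1, BcSW×1, BcSw×1, BcsW×1, Bcsw×1, bCSW×1, bCSw×1, bCsW×1, bCsw×1, bcSW×1, bcSw×1, bcsW×1, bcsw×1
BbCCSSWw gametes: BCSW×4, BCSw×4, bCSW×4, bCSw×4
BbCcSsWw×BbCCSSWw grid (16·16=256): BBCCSSWW=4 BBCCSSWw=8 BBCCSSww=4 BBCCSsWW=4 BBCCSsWw=8 BBCCSsww=4 BBCcSSWW=4 BBCcSSWw=8 BBCcSSww=4 BBCcSsWW=4 BBCcSsWw=8 BBCcSsww=4 BbCCSSWW=8 BbCCSSWw=16 BbCCSSww=8 BbCCSsWW=8 BbCCSsWw=16 BbCCSsww=8 BbCcSSWW=8 BbCcSSWw=16 BbCcSSww=8 BbCcSsWW=8 BbCcSsWw=16 BbCcSsww=8 bbCCSSWW=4 bbCCSSWw=8 bbCCSSww=4 bbCCSsWW=4 bbCCSsWw=8 bbCCSsww=4 bbCcSSWW=4 bbCcSSWw=8 bbCcSSww=4 bbCcSsWW=4 bbCcSsWw=8 bbCcSsww=4
bbCcSsWw hits 8/256; gcd=8; 8÷8/256÷8 = 1/32

P(bbCcSsWw) = 1/32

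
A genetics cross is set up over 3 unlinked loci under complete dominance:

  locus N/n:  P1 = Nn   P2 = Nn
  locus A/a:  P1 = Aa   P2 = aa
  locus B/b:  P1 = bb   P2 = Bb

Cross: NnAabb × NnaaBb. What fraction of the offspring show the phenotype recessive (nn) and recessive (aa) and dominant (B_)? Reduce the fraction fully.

P(nn aa B_) = 1/16

NnAabb gametes: NAb×2, Nab×2, nAb×2, nab×2
NnaaBb gametes: NaB×2, Nab×2, naB×2, nab×2
NnAabb×NnaaBb grid (8·8=64): NNAaBb=4 NNAabb=4 NNaaBb=4 NNaabb=4 NnAaBb=8 NnAabb=8 NnaaBb=8 Nnaabb=8 nnAaBb=4 nnAabb=4 nnaaBb=4 nnaabb=4
nn aa B_ hits 4/64; gcd=4; 4÷4/64÷4 = 1/16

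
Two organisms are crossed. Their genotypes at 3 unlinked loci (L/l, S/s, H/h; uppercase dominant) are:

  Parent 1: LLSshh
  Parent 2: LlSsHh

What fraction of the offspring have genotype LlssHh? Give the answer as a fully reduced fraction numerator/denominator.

LLSshh gametes: LSh×4, Lsh×4
LlSsHh gametes: LSH×1, LSh×1, LsH×1, Lsh×1, lSH×1, lSh×1, lsH×1, lsh×1
LLSshh×LlSsHh grid (8·8=64): LLSSHh=4 LLSShh=4 LLSsHh=8 LLSshh=8 LLssHh=4 LLsshh=4 LlSSHh=4 LlSShh=4 LlSsHh=8 LlSshh=8 LlssHh=4 Llsshh=4
LlssHh hits 4/64; gcd=4; 4÷4/64÷4 = 1/16

P(LlssHh) = 1/16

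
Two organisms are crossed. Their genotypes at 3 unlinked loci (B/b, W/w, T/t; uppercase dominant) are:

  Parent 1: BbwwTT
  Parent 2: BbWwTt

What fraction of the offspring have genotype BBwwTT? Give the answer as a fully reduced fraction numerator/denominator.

BbwwTT gametes: BwT×4, bwT×4
BbWwTt gametes: BWT×1, BWt×1, BwT×1, Bwt×1, bWT×1, bWt×1, bwT×1, bwt×1
BbwwTT×BbWwTt grid (8·8=64): BBWwTT=4 BBWwTt=4 BBwwTT=4 BBwwTt=4 BbWwTT=8 BbWwTt=8 BbwwTT=8 BbwwTt=8 bbWwTT=4 bbWwTt=4 bbwwTT=4 bbwwTt=4
BBwwTT hits 4/64; gcd=4; 4÷4/64÷4 = 1/16

P(BBwwTT) = 1/16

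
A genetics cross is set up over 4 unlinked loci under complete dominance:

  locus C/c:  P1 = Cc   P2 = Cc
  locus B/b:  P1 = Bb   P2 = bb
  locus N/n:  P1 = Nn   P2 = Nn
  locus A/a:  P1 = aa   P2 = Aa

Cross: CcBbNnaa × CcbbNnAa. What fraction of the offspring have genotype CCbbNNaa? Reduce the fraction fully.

CcBbNnaa gametes: CBNa×2, CBna×2, CbNa×2, Cbna×2, cBNa×2, cBna×2, cbNa×2, cbna×2
CcbbNnAa gametes: CbNA×2, CbNa×2, CbnA×2, Cbna×2, cbNA×2, cbNa×2, cbnA×2, cbna×2
CcBbNnaa×CcbbNnAa grid (16·16=256): CCBbNNAa=4 CCBbNNaa=4 CCBbNnAa=8 CCBbNnaa=8 CCBbnnAa=4 CCBbnnaa=4 CCbbNNAa=4 CCbbNNaa=4 CCbbNnAa=8 CCbbNnaa=8 CCbbnnAa=4 CCbbnnaa=4 CcBbNNAa=8 CcBbNNaa=8 CcBbNnAa=16 CcBbNnaa=16 CcBbnnAa=8 CcBbnnaa=8 CcbbNNAa=8 CcbbNNaa=8 CcbbNnAa=16 CcbbNnaa=16 CcbbnnAa=8 Ccbbnnaa=8 ccBbNNAa=4 ccBbNNaa=4 ccBbNnAa=8 ccBbNnaa=8 ccBbnnAa=4 ccBbnnaa=4 ccbbNNAa=4 ccbbNNaa=4 ccbbNnAa=8 ccbbNnaa=8 ccbbnnAa=4 ccbbnnaa=4
CCbbNNaa hits 4/256; gcd=4; 4÷4/256÷4 = 1/64

P(CCbbNNaa) = 1/64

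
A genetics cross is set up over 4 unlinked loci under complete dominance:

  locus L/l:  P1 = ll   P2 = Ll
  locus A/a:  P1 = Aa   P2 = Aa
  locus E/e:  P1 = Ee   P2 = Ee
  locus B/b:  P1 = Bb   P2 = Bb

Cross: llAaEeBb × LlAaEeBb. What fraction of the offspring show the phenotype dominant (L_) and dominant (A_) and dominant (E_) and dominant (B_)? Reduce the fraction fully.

llAaEeBb gametes: lAEB×2, lAEb×2, lAeB×2, lAeb×2, laEB×2, laEb×2, laeB×2, laeb×2
LlAaEeBb gametes: LAEB×1, LAEb×1, LAeB×1, LAeb×1, LaEB×1, LaEb×1, LaeB×1, Laeb×1, lAEB×1, lAEb×1, lAeB×1, lAeb×1, laEB×1, laEb×1, laeB×1, laeb×1
llAaEeBb×LlAaEeBb grid (16·16=256): LlAAEEBB=2 LlAAEEBb=4 LlAAEEbb=2 LlAAEeBB=4 LlAAEeBb=8 LlAAEebb=4 LlAAeeBB=2 LlAAeeBb=4 LlAAeebb=2 LlAaEEBB=4 LlAaEEBb=8 LlAaEEbb=4 LlAaEeBB=8 LlAaEeBb=16 LlAaEebb=8 LlAaeeBB=4 LlAaeeBb=8 LlAaeebb=4 LlaaEEBB=2 LlaaEEBb=4 LlaaEEbb=2 LlaaEeBB=4 LlaaEeBb=8 LlaaEebb=4 LlaaeeBB=2 LlaaeeBb=4 Llaaeebb=2 llAAEEBB=2 llAAEEBb=4 llAAEEbb=2 llAAEeBB=4 llAAEeBb=8 llAAEebb=4 llAAeeBB=2 llAAeeBb=4 llAAeebb=2 llAaEEBB=4 llAaEEBb=8 llAaEEbb=4 llAaEeBB=8 llAaEeBb=16 llAaEebb=8 llAaeeBB=4 llAaeeBb=8 llAaeebb=4 llaaEEBB=2 llaaEEBb=4 llaaEEbb=2 llaaEeBB=4 llaaEeBb=8 llaaEebb=4 llaaeeBB=2 llaaeeBb=4 llaaeebb=2
L_ A_ E_ B_ hits 54/256; gcd=2; 54÷2/256÷2 = 27/128

P(L_ A_ E_ B_) = 27/128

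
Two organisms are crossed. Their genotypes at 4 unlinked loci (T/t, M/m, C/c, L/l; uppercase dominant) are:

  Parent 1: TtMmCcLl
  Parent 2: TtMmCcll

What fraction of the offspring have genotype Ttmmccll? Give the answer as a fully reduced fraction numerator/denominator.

TtMmCcLl gametes: TMCL×1, TMCl×1, TMcL×1, TMcl×1, TmCL×1, TmCl×1, TmcL×1, Tmcl×1, tMCL×1, tMCl×1, tMcL×1, tMcl×1, tmCL×1, tmCl×1, tmcL×1, tmcl×1
TtMmCcll gametes: TMCl×2, TMcl×2, TmCl×2, Tmcl×2, tMCl×2, tMcl×2, tmCl×2, tmcl×2
TtMmCcLl×TtMmCcll grid (16·16=256): TTMMCCLl=2 TTMMCCll=2 TTMMCcLl=4 TTMMCcll=4 TTMMccLl=2 TTMMccll=2 TTMmCCLl=4 TTMmCCll=4 TTMmCcLl=8 TTMmCcll=8 TTMmccLl=4 TTMmccll=4 TTmmCCLl=2 TTmmCCll=2 TTmmCcLl=4 TTmmCcll=4 TTmmccLl=2 TTmmccll=2 TtMMCCLl=4 TtMMCCll=4 TtMMCcLl=8 TtMMCcll=8 TtMMccLl=4 TtMMccll=4 TtMmCCLl=8 TtMmCCll=8 TtMmCcLl=16 TtMmCcll=16 TtMmccLl=8 TtMmccll=8 TtmmCCLl=4 TtmmCCll=4 TtmmCcLl=8 TtmmCcll=8 TtmmccLl=4 Ttmmccll=4 ttMMCCLl=2 ttMMCCll=2 ttMMCcLl=4 ttMMCcll=4 ttMMccLl=2 ttMMccll=2 ttMmCCLl=4 ttMmCCll=4 ttMmCcLl=8 ttMmCcll=8 ttMmccLl=4 ttMmccll=4 ttmmCCLl=2 ttmmCCll=2 ttmmCcLl=4 ttmmCcll=4 ttmmccLl=2 ttmmccll=2
Ttmmccll hits 4/256; gcd=4; 4÷4/256÷4 = 1/64

P(Ttmmccll) = 1/64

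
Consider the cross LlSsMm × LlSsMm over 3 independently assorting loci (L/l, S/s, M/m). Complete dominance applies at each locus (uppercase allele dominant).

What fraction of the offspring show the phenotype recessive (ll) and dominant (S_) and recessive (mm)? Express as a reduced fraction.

LlSsMm gametes: LSM×1, LSm×1, LsM×1, Lsm×1, lSM×1, lSm×1, lsM×1, lsm×1
LlSsMm gametes: LSM×1, LSm×1, LsM×1, Lsm×1, lSM×1, lSm×1, lsM×1, lsm×1
LlSsMm×LlSsMm grid (8·8=64): LLSSMM=1 LLSSMm=2 LLSSmm=1 LLSsMM=2 LLSsMm=4 LLSsmm=2 LLssMM=1 LLssMm=2 LLssmm=1 LlSSMM=2 LlSSMm=4 LlSSmm=2 LlSsMM=4 LlSsMm=8 LlSsmm=4 LlssMM=2 LlssMm=4 Llssmm=2 llSSMM=1 llSSMm=2 llSSmm=1 llSsMM=2 llSsMm=4 llSsmm=2 llssMM=1 llssMm=2 llssmm=1
ll S_ mm hits 3/64; gcd=1; 3÷1/64÷1 = 3/64

P(ll S_ mm) = 3/64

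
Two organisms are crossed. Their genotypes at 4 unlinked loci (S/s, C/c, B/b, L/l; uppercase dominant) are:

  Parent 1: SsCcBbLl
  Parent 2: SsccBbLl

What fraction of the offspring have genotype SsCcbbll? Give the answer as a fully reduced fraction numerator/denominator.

SsCcBbLl gametes: SCBL×1, SCBl×1, SCbL×1, SCbl×1, ScBL×1, ScBl×1, ScbL×1, Scbl×1, sCBL×1, sCBl×1, sCbL×1, sCbl×1, scBL×1, scBl×1, scbL×1, scbl×1
SsccBbLl gametes: ScBL×2, ScBl×2, ScbL×2, Scbl×2, scBL×2, scBl×2, scbL×2, scbl×2
SsCcBbLl×SsccBbLl grid (16·16=256): SSCcBBLL=2 SSCcBBLl=4 SSCcBBll=2 SSCcBbLL=4 SSCcBbLl=8 SSCcBbll=4 SSCcbbLL=2 SSCcbbLl=4 SSCcbbll=2 SSccBBLL=2 SSccBBLl=4 SSccBBll=2 SSccBbLL=4 SSccBbLl=8 SSccBbll=4 SSccbbLL=2 SSccbbLl=4 SSccbbll=2 SsCcBBLL=4 SsCcBBLl=8 SsCcBBll=4 SsCcBbLL=8 SsCcBbLl=16 SsCcBbll=8 SsCcbbLL=4 SsCcbbLl=8 SsCcbbll=4 SsccBBLL=4 SsccBBLl=8 SsccBBll=4 SsccBbLL=8 SsccBbLl=16 SsccBbll=8 SsccbbLL=4 SsccbbLl=8 Ssccbbll=4 ssCcBBLL=2 ssCcBBLl=4 ssCcBBll=2 ssCcBbLL=4 ssCcBbLl=8 ssCcBbll=4 ssCcbbLL=2 ssCcbbLl=4 ssCcbbll=2 ssccBBLL=2 ssccBBLl=4 ssccBBll=2 ssccBbLL=4 ssccBbLl=8 ssccBbll=4 ssccbbLL=2 ssccbbLl=4 ssccbbll=2
SsCcbbll hits 4/256; gcd=4; 4÷4/256÷4 = 1/64

P(SsCcbbll) = 1/64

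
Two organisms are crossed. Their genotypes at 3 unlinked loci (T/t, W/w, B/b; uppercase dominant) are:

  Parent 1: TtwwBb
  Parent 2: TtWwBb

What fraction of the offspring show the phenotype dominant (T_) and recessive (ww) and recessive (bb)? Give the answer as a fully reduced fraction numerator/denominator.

P(T_ ww bb) = 3/32

TtwwBb gametes: TwB×2, Twb×2, twB×2, twb×2
TtWwBb gametes: TWB×1, TWb×1, TwB×1, Twb×1, tWB×1, tWb×1, twB×1, twb×1
TtwwBb×TtWwBb grid (8·8=64): TTWwBB=2 TTWwBb=4 TTWwbb=2 TTwwBB=2 TTwwBb=4 TTwwbb=2 TtWwBB=4 TtWwBb=8 TtWwbb=4 TtwwBB=4 TtwwBb=8 Ttwwbb=4 ttWwBB=2 ttWwBb=4 ttWwbb=2 ttwwBB=2 ttwwBb=4 ttwwbb=2
T_ ww bb hits 6/64; gcd=2; 6÷2/64÷2 = 3/32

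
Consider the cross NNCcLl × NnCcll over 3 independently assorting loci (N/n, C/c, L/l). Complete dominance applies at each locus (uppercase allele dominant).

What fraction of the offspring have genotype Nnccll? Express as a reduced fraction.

NNCcLl gametes: NCL×2, NCl×2, NcL×2, Ncl×2
NnCcll gametes: NCl×2, Ncl×2, nCl×2, ncl×2
NNCcLl×NnCcll grid (8·8=64): NNCCLl=4 NNCCll=4 NNCcLl=8 NNCcll=8 NNccLl=4 NNccll=4 NnCCLl=4 NnCCll=4 NnCcLl=8 NnCcll=8 NnccLl=4 Nnccll=4
Nnccll hits 4/64; gcd=4; 4÷4/64÷4 = 1/16

P(Nnccll) = 1/16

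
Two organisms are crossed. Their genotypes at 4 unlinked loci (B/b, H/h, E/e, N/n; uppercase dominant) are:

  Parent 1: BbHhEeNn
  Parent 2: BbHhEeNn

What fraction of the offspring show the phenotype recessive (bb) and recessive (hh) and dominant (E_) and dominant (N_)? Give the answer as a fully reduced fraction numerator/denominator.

BbHhEeNn gametes: BHEN×1, BHEn×1, BHeN×1, BHen×1, BhEN×1, BhEn×1, BheN×1, Bhen×1, bHEN×1, bHEn×1, bHeN×1, bHen×1, bhEN×1, bhEn×1, bheN×1, bhen×1
BbHhEeNn gametes: BHEN×1, BHEn×1, BHeN×1, BHen×1, BhEN×1, BhEn×1, BheN×1, Bhen×1, bHEN×1, bHEn×1, bHeN×1, bHen×1, bhEN×1, bhEn×1, bheN×1, bhen×1
BbHhEeNn×BbHhEeNn grid (16·16=256): BBHHEENN=1 BBHHEENn=2 BBHHEEnn=1 BBHHEeNN=2 BBHHEeNn=4 BBHHEenn=2 BBHHeeNN=1 BBHHeeNn=2 BBHHeenn=1 BBHhEENN=2 BBHhEENn=4 BBHhEEnn=2 BBHhEeNN=4 BBHhEeNn=8 BBHhEenn=4 BBHheeNN=2 BBHheeNn=4 BBHheenn=2 BBhhEENN=1 BBhhEENn=2 BBhhEEnn=1 BBhhEeNN=2 BBhhEeNn=4 BBhhEenn=2 BBhheeNN=1 BBhheeNn=2 BBhheenn=1 BbHHEENN=2 BbHHEENn=4 BbHHEEnn=2 BbHHEeNN=4 BbHHEeNn=8 BbHHEenn=4 BbHHeeNN=2 BbHHeeNn=4 BbHHeenn=2 BbHhEENN=4 BbHhEENn=8 BbHhEEnn=4 BbHhEeNN=8 BbHhEeNn=16 BbHhEenn=8 BbHheeNN=4 BbHheeNn=8 BbHheenn=4 BbhhEENN=2 BbhhEENn=4 BbhhEEnn=2 BbhhEeNN=4 BbhhEeNn=8 BbhhEenn=4 BbhheeNN=2 BbhheeNn=4 Bbhheenn=2 bbHHEENN=1 bbHHEENn=2 bbHHEEnn=1 bbHHEeNN=2 bbHHEeNn=4 bbHHEenn=2 bbHHeeNN=1 bbHHeeNn=2 bbHHeenn=1 bbHhEENN=2 bbHhEENn=4 bbHhEEnn=2 bbHhEeNN=4 bbHhEeNn=8 bbHhEenn=4 bbHheeNN=2 bbHheeNn=4 bbHheenn=2 bbhhEENN=1 bbhhEENn=2 bbhhEEnn=1 bbhhEeNN=2 bbhhEeNn=4 bbhhEenn=2 bbhheeNN=1 bbhheeNn=2 bbhheenn=1
bb hh E_ N_ hits 9/256; gcd=1; 9÷1/256÷1 = 9/256

P(bb hh E_ N_) = 9/256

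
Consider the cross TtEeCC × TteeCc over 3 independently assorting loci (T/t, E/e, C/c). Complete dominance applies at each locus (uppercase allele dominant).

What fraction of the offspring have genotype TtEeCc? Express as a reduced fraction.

P(TtEeCc) = 1/8

TtEeCC gametes: TEC×2, TeC×2, tEC×2, teC×2
TteeCc gametes: TeC×2, Tec×2, teC×2, tec×2
TtEeCC×TteeCc grid (8·8=64): TTEeCC=4 TTEeCc=4 TTeeCC=4 TTeeCc=4 TtEeCC=8 TtEeCc=8 TteeCC=8 TteeCc=8 ttEeCC=4 ttEeCc=4 tteeCC=4 tteeCc=4
TtEeCc hits 8/64; gcd=8; 8÷8/64÷8 = 1/8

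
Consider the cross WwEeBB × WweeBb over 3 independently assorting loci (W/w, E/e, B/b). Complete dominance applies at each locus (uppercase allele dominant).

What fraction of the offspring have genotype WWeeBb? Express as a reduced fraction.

P(WWeeBb) = 1/16

WwEeBB gametes: WEB×2, WeB×2, wEB×2, weB×2
WweeBb gametes: WeB×2, Web×2, weB×2, web×2
WwEeBB×WweeBb grid (8·8=64): WWEeBB=4 WWEeBb=4 WWeeBB=4 WWeeBb=4 WwEeBB=8 WwEeBb=8 WweeBB=8 WweeBb=8 wwEeBB=4 wwEeBb=4 wweeBB=4 wweeBb=4
WWeeBb hits 4/64; gcd=4; 4÷4/64÷4 = 1/16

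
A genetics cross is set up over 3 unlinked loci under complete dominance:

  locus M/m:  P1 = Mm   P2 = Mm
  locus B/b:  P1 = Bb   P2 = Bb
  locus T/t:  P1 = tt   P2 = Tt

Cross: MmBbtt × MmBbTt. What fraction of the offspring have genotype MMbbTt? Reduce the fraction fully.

MmBbtt gametes: MBt×2, Mbt×2, mBt×2, mbt×2
MmBbTt gametes: MBT×1, MBt×1, MbT×1, Mbt×1, mBT×1, mBt×1, mbT×1, mbt×1
MmBbtt×MmBbTt grid (8·8=64): MMBBTt=2 MMBBtt=2 MMBbTt=4 MMBbtt=4 MMbbTt=2 MMbbtt=2 MmBBTt=4 MmBBtt=4 MmBbTt=8 MmBbtt=8 MmbbTt=4 Mmbbtt=4 mmBBTt=2 mmBBtt=2 mmBbTt=4 mmBbtt=4 mmbbTt=2 mmbbtt=2
MMbbTt hits 2/64; gcd=2; 2÷2/64÷2 = 1/32

P(MMbbTt) = 1/32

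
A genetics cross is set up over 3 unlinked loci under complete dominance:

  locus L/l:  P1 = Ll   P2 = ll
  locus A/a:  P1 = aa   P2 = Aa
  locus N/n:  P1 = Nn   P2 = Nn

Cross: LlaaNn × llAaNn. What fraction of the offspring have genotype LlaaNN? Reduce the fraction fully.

LlaaNn gametes: LaN×2, Lan×2, laN×2, lan×2
llAaNn gametes: lAN×2, lAn×2, laN×2, lan×2
LlaaNn×llAaNn grid (8·8=64): LlAaNN=4 LlAaNn=8 LlAann=4 LlaaNN=4 LlaaNn=8 Llaann=4 llAaNN=4 llAaNn=8 llAann=4 llaaNN=4 llaaNn=8 llaann=4
LlaaNN hits 4/64; gcd=4; 4÷4/64÷4 = 1/16

P(LlaaNN) = 1/16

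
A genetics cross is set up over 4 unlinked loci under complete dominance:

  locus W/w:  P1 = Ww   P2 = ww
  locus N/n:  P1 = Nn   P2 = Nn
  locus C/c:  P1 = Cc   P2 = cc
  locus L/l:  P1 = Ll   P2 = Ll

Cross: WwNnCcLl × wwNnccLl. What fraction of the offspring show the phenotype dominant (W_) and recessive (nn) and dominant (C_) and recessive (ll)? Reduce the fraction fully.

WwNnCcLl gametes: WNCL×1, WNCl×1, WNcL×1, WNcl×1, WnCL×1, WnCl×1, WncL×1, Wncl×1, wNCL×1, wNCl×1, wNcL×1, wNcl×1, wnCL×1, wnCl×1, wncL×1, wncl×1
wwNnccLl gametes: wNcL×4, wNcl×4, wncL×4, wncl×4
WwNnCcLl×wwNnccLl grid (16·16=256): WwNNCcLL=4 WwNNCcLl=8 WwNNCcll=4 WwNNccLL=4 WwNNccLl=8 WwNNccll=4 WwNnCcLL=8 WwNnCcLl=16 WwNnCcll=8 WwNnccLL=8 WwNnccLl=16 WwNnccll=8 WwnnCcLL=4 WwnnCcLl=8 WwnnCcll=4 WwnnccLL=4 WwnnccLl=8 Wwnnccll=4 wwNNCcLL=4 wwNNCcLl=8 wwNNCcll=4 wwNNccLL=4 wwNNccLl=8 wwNNccll=4 wwNnCcLL=8 wwNnCcLl=16 wwNnCcll=8 wwNnccLL=8 wwNnccLl=16 wwNnccll=8 wwnnCcLL=4 wwnnCcLl=8 wwnnCcll=4 wwnnccLL=4 wwnnccLl=8 wwnnccll=4
W_ nn C_ ll hits 4/256; gcd=4; 4÷4/256÷4 = 1/64

P(W_ nn C_ ll) = 1/64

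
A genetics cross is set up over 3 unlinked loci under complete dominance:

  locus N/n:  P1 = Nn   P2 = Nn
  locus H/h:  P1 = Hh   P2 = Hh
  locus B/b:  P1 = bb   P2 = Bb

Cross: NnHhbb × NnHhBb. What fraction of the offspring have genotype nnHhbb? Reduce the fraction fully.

NnHhbb gametes: NHb×2, Nhb×2, nHb×2, nhb×2
NnHhBb gametes: NHB×1, NHb×1, NhB×1, Nhb×1, nHB×1, nHb×1, nhB×1, nhb×1
NnHhbb×NnHhBb grid (8·8=64): NNHHBb=2 NNHHbb=2 NNHhBb=4 NNHhbb=4 NNhhBb=2 NNhhbb=2 NnHHBb=4 NnHHbb=4 NnHhBb=8 NnHhbb=8 NnhhBb=4 Nnhhbb=4 nnHHBb=2 nnHHbb=2 nnHhBb=4 nnHhbb=4 nnhhBb=2 nnhhbb=2
nnHhbb hits 4/64; gcd=4; 4÷4/64÷4 = 1/16

P(nnHhbb) = 1/16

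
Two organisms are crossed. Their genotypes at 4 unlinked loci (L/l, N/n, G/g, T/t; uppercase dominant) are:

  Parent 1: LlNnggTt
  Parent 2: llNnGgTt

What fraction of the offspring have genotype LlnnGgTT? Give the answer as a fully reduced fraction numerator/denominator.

LlNnggTt gametes: LNgT×2, LNgt×2, LngT×2, Lngt×2, lNgT×2, lNgt×2, lngT×2, lngt×2
llNnGgTt gametes: lNGT×2, lNGt×2, lNgT×2, lNgt×2, lnGT×2, lnGt×2, lngT×2, lngt×2
LlNnggTt×llNnGgTt grid (16·16=256): LlNNGgTT=4 LlNNGgTt=8 LlNNGgtt=4 LlNNggTT=4 LlNNggTt=8 LlNNggtt=4 LlNnGgTT=8 LlNnGgTt=16 LlNnGgtt=8 LlNnggTT=8 LlNnggTt=16 LlNnggtt=8 LlnnGgTT=4 LlnnGgTt=8 LlnnGgtt=4 LlnnggTT=4 LlnnggTt=8 Llnnggtt=4 llNNGgTT=4 llNNGgTt=8 llNNGgtt=4 llNNggTT=4 llNNggTt=8 llNNggtt=4 llNnGgTT=8 llNnGgTt=16 llNnGgtt=8 llNnggTT=8 llNnggTt=16 llNnggtt=8 llnnGgTT=4 llnnGgTt=8 llnnGgtt=4 llnnggTT=4 llnnggTt=8 llnnggtt=4
LlnnGgTT hits 4/256; gcd=4; 4÷4/256÷4 = 1/64

P(LlnnGgTT) = 1/64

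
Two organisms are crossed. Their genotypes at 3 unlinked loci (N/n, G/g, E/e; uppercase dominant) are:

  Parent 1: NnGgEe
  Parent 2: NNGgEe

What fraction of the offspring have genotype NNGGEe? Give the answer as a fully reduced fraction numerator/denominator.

NnGgEe gametes: NGE×1, NGe×1, NgE×1, Nge×1, nGE×1, nGe×1, ngE×1, nge×1
NNGgEe gametes: NGE×2, NGe×2, NgE×2, Nge×2
NnGgEe×NNGgEe grid (8·8=64): NNGGEE=2 NNGGEe=4 NNGGee=2 NNGgEE=4 NNGgEe=8 NNGgee=4 NNggEE=2 NNggEe=4 NNggee=2 NnGGEE=2 NnGGEe=4 NnGGee=2 NnGgEE=4 NnGgEe=8 NnGgee=4 NnggEE=2 NnggEe=4 Nnggee=2
NNGGEe hits 4/64; gcd=4; 4÷4/64÷4 = 1/16

P(NNGGEe) = 1/16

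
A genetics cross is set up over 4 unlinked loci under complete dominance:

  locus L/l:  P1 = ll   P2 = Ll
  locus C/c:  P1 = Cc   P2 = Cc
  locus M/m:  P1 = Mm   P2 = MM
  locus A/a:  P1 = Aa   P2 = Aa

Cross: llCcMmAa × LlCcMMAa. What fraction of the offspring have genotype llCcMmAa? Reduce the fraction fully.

P(llCcMmAa) = 1/16

llCcMmAa gametes: lCMA×2, lCMa×2, lCmA×2, lCma×2, lcMA×2, lcMa×2, lcmA×2, lcma×2
LlCcMMAa gametes: LCMA×2, LCMa×2, LcMA×2, LcMa×2, lCMA×2, lCMa×2, lcMA×2, lcMa×2
llCcMmAa×LlCcMMAa grid (16·16=256): LlCCMMAA=4 LlCCMMAa=8 LlCCMMaa=4 LlCCMmAA=4 LlCCMmAa=8 LlCCMmaa=4 LlCcMMAA=8 LlCcMMAa=16 LlCcMMaa=8 LlCcMmAA=8 LlCcMmAa=16 LlCcMmaa=8 LlccMMAA=4 LlccMMAa=8 LlccMMaa=4 LlccMmAA=4 LlccMmAa=8 LlccMmaa=4 llCCMMAA=4 llCCMMAa=8 llCCMMaa=4 llCCMmAA=4 llCCMmAa=8 llCCMmaa=4 llCcMMAA=8 llCcMMAa=16 llCcMMaa=8 llCcMmAA=8 llCcMmAa=16 llCcMmaa=8 llccMMAA=4 llccMMAa=8 llccMMaa=4 llccMmAA=4 llccMmAa=8 llccMmaa=4
llCcMmAa hits 16/256; gcd=16; 16÷16/256÷16 = 1/16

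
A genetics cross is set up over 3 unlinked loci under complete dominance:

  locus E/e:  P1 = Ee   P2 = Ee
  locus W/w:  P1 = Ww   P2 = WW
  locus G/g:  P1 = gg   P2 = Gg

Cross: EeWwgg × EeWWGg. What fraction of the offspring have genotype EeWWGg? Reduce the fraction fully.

P(EeWWGg) = 1/8

EeWwgg gametes: EWg×2, Ewg×2, eWg×2, ewg×2
EeWWGg gametes: EWG×2, EWg×2, eWG×2, eWg×2
EeWwgg×EeWWGg grid (8·8=64): EEWWGg=4 EEWWgg=4 EEWwGg=4 EEWwgg=4 EeWWGg=8 EeWWgg=8 EeWwGg=8 EeWwgg=8 eeWWGg=4 eeWWgg=4 eeWwGg=4 eeWwgg=4
EeWWGg hits 8/64; gcd=8; 8÷8/64÷8 = 1/8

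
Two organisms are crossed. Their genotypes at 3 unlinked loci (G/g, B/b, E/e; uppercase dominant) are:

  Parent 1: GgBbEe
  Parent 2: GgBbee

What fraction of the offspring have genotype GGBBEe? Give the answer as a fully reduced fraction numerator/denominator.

P(GGBBEe) = 1/32

GgBbEe gametes: GBE×1, GBe×1, GbE×1, Gbe×1, gBE×1, gBe×1, gbE×1, gbe×1
GgBbee gametes: GBe×2, Gbe×2, gBe×2, gbe×2
GgBbEe×GgBbee grid (8·8=64): GGBBEe=2 GGBBee=2 GGBbEe=4 GGBbee=4 GGbbEe=2 GGbbee=2 GgBBEe=4 GgBBee=4 GgBbEe=8 GgBbee=8 GgbbEe=4 Ggbbee=4 ggBBEe=2 ggBBee=2 ggBbEe=4 ggBbee=4 ggbbEe=2 ggbbee=2
GGBBEe hits 2/64; gcd=2; 2÷2/64÷2 = 1/32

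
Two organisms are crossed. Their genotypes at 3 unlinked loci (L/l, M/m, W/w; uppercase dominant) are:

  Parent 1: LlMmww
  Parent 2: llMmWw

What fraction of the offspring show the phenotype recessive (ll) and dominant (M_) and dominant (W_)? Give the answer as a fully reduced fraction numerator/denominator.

P(ll M_ W_) = 3/16

LlMmww gametes: LMw×2, Lmw×2, lMw×2, lmw×2
llMmWw gametes: lMW×2, lMw×2, lmW×2, lmw×2
LlMmww×llMmWw grid (8·8=64): LlMMWw=4 LlMMww=4 LlMmWw=8 LlMmww=8 LlmmWw=4 Llmmww=4 llMMWw=4 llMMww=4 llMmWw=8 llMmww=8 llmmWw=4 llmmww=4
ll M_ W_ hits 12/64; gcd=4; 12÷4/64÷4 = 3/16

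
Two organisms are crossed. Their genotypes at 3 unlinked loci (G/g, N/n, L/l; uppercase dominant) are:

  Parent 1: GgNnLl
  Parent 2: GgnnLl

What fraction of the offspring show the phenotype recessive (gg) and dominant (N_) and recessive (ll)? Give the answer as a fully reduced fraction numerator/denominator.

GgNnLl gametes: GNL×1, GNl×1, GnL×1, Gnl×1, gNL×1, gNl×1, gnL×1, gnl×1
GgnnLl gametes: GnL×2, Gnl×2, gnL×2, gnl×2
GgNnLl×GgnnLl grid (8·8=64): GGNnLL=2 GGNnLl=4 GGNnll=2 GGnnLL=2 GGnnLl=4 GGnnll=2 GgNnLL=4 GgNnLl=8 GgNnll=4 GgnnLL=4 GgnnLl=8 Ggnnll=4 ggNnLL=2 ggNnLl=4 ggNnll=2 ggnnLL=2 ggnnLl=4 ggnnll=2
gg N_ ll hits 2/64; gcd=2; 2÷2/64÷2 = 1/32

P(gg N_ ll) = 1/32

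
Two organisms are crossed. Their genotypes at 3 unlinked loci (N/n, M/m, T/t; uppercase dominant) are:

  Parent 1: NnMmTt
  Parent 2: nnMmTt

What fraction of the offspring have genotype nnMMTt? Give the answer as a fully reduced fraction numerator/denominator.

P(nnMMTt) = 1/16

NnMmTt gametes: NMT×1, NMt×1, NmT×1, Nmt×1, nMT×1, nMt×1, nmT×1, nmt×1
nnMmTt gametes: nMT×2, nMt×2, nmT×2, nmt×2
NnMmTt×nnMmTt grid (8·8=64): NnMMTT=2 NnMMTt=4 NnMMtt=2 NnMmTT=4 NnMmTt=8 NnMmtt=4 NnmmTT=2 NnmmTt=4 Nnmmtt=2 nnMMTT=2 nnMMTt=4 nnMMtt=2 nnMmTT=4 nnMmTt=8 nnMmtt=4 nnmmTT=2 nnmmTt=4 nnmmtt=2
nnMMTt hits 4/64; gcd=4; 4÷4/64÷4 = 1/16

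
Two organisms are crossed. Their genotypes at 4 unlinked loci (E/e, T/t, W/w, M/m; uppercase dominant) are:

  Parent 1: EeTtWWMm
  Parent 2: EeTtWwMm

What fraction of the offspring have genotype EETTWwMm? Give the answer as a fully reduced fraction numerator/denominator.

EeTtWWMm gametes: ETWM×2, ETWm×2, EtWM×2, EtWm×2, eTWM×2, eTWm×2, etWM×2, etWm×2
EeTtWwMm gametes: ETWM×1, ETWm×1, ETwM×1, ETwm×1, EtWM×1, EtWm×1, EtwM×1, Etwm×1, eTWM×1, eTWm×1, eTwM×1, eTwm×1, etWM×1, etWm×1, etwM×1, etwm×1
EeTtWWMm×EeTtWwMm grid (16·16=256): EETTWWMM=2 EETTWWMm=4 EETTWWmm=2 EETTWwMM=2 EETTWwMm=4 EETTWwmm=2 EETtWWMM=4 EETtWWMm=8 EETtWWmm=4 EETtWwMM=4 EETtWwMm=8 EETtWwmm=4 EEttWWMM=2 EEttWWMm=4 EEttWWmm=2 EEttWwMM=2 EEttWwMm=4 EEttWwmm=2 EeTTWWMM=4 EeTTWWMm=8 EeTTWWmm=4 EeTTWwMM=4 EeTTWwMm=8 EeTTWwmm=4 EeTtWWMM=8 EeTtWWMm=16 EeTtWWmm=8 EeTtWwMM=8 EeTtWwMm=16 EeTtWwmm=8 EettWWMM=4 EettWWMm=8 EettWWmm=4 EettWwMM=4 EettWwMm=8 EettWwmm=4 eeTTWWMM=2 eeTTWWMm=4 eeTTWWmm=2 eeTTWwMM=2 eeTTWwMm=4 eeTTWwmm=2 eeTtWWMM=4 eeTtWWMm=8 eeTtWWmm=4 eeTtWwMM=4 eeTtWwMm=8 eeTtWwmm=4 eettWWMM=2 eettWWMm=4 eettWWmm=2 eettWwMM=2 eettWwMm=4 eettWwmm=2
EETTWwMm hits 4/256; gcd=4; 4÷4/256÷4 = 1/64

P(EETTWwMm) = 1/64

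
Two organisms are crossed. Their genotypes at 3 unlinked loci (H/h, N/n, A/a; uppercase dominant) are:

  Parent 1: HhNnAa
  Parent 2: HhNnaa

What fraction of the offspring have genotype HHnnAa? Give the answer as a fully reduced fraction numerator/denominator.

HhNnAa gametes: HNA×1, HNa×1, HnA×1, Hna×1, hNA×1, hNa×1, hnA×1, hna×1
HhNnaa gametes: HNa×2, Hna×2, hNa×2, hna×2
HhNnAa×HhNnaa grid (8·8=64): HHNNAa=2 HHNNaa=2 HHNnAa=4 HHNnaa=4 HHnnAa=2 HHnnaa=2 HhNNAa=4 HhNNaa=4 HhNnAa=8 HhNnaa=8 HhnnAa=4 Hhnnaa=4 hhNNAa=2 hhNNaa=2 hhNnAa=4 hhNnaa=4 hhnnAa=2 hhnnaa=2
HHnnAa hits 2/64; gcd=2; 2÷2/64÷2 = 1/32

P(HHnnAa) = 1/32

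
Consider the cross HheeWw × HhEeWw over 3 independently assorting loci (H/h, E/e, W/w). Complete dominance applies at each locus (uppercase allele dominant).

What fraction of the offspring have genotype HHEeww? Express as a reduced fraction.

HheeWw gametes: HeW×2, Hew×2, heW×2, hew×2
HhEeWw gametes: HEW×1, HEw×1, HeW×1, Hew×1, hEW×1, hEw×1, heW×1, hew×1
HheeWw×HhEeWw grid (8·8=64): HHEeWW=2 HHEeWw=4 HHEeww=2 HHeeWW=2 HHeeWw=4 HHeeww=2 HhEeWW=4 HhEeWw=8 HhEeww=4 HheeWW=4 HheeWw=8 Hheeww=4 hhEeWW=2 hhEeWw=4 hhEeww=2 hheeWW=2 hheeWw=4 hheeww=2
HHEeww hits 2/64; gcd=2; 2÷2/64÷2 = 1/32

P(HHEeww) = 1/32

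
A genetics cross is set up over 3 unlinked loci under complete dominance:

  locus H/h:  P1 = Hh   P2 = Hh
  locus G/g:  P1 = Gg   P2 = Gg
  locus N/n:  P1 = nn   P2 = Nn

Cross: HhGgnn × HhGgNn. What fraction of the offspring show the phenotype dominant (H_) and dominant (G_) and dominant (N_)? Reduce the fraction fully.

P(H_ G_ N_) = 9/32

HhGgnn gametes: HGn×2, Hgn×2, hGn×2, hgn×2
HhGgNn gametes: HGN×1, HGn×1, HgN×1, Hgn×1, hGN×1, hGn×1, hgN×1, hgn×1
HhGgnn×HhGgNn grid (8·8=64): HHGGNn=2 HHGGnn=2 HHGgNn=4 HHGgnn=4 HHggNn=2 HHggnn=2 HhGGNn=4 HhGGnn=4 HhGgNn=8 HhGgnn=8 HhggNn=4 Hhggnn=4 hhGGNn=2 hhGGnn=2 hhGgNn=4 hhGgnn=4 hhggNn=2 hhggnn=2
H_ G_ N_ hits 18/64; gcd=2; 18÷2/64÷2 = 9/32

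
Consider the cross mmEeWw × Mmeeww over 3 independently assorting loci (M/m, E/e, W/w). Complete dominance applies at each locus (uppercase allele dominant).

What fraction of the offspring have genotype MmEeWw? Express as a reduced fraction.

P(MmEeWw) = 1/8

mmEeWw gametes: mEW×2, mEw×2, meW×2, mew×2
Mmeeww gametes: Mew×4, mew×4
mmEeWw×Mmeeww grid (8·8=64): MmEeWw=8 MmEeww=8 MmeeWw=8 Mmeeww=8 mmEeWw=8 mmEeww=8 mmeeWw=8 mmeeww=8
MmEeWw hits 8/64; gcd=8; 8÷8/64÷8 = 1/8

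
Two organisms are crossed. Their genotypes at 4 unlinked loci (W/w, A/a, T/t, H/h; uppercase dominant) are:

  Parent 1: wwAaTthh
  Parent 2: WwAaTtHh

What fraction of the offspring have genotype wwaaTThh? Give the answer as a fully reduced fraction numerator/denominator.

wwAaTthh gametes: wATh×4, wAth×4, waTh×4, wath×4
WwAaTtHh gametes: WATH×1, WATh×1, WAtH×1, WAth×1, WaTH×1, WaTh×1, WatH×1, Wath×1, wATH×1, wATh×1, wAtH×1, wAth×1, waTH×1, waTh×1, watH×1, wath×1
wwAaTthh×WwAaTtHh grid (16·16=256): WwAATTHh=4 WwAATThh=4 WwAATtHh=8 WwAATthh=8 WwAAttHh=4 WwAAtthh=4 WwAaTTHh=8 WwAaTThh=8 WwAaTtHh=16 WwAaTthh=16 WwAattHh=8 WwAatthh=8 WwaaTTHh=4 WwaaTThh=4 WwaaTtHh=8 WwaaTthh=8 WwaattHh=4 Wwaatthh=4 wwAATTHh=4 wwAATThh=4 wwAATtHh=8 wwAATthh=8 wwAAttHh=4 wwAAtthh=4 wwAaTTHh=8 wwAaTThh=8 wwAaTtHh=16 wwAaTthh=16 wwAattHh=8 wwAatthh=8 wwaaTTHh=4 wwaaTThh=4 wwaaTtHh=8 wwaaTthh=8 wwaattHh=4 wwaatthh=4
wwaaTThh hits 4/256; gcd=4; 4÷4/256÷4 = 1/64

P(wwaaTThh) = 1/64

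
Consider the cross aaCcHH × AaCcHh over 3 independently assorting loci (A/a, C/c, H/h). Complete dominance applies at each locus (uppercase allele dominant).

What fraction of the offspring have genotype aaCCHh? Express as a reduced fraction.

aaCcHH gametes: aCH×4, acH×4
AaCcHh gametes: ACH×1, ACh×1, AcH×1, Ach×1, aCH×1, aCh×1, acH×1, ach×1
aaCcHH×AaCcHh grid (8·8=64): AaCCHH=4 AaCCHh=4 AaCcHH=8 AaCcHh=8 AaccHH=4 AaccHh=4 aaCCHH=4 aaCCHh=4 aaCcHH=8 aaCcHh=8 aaccHH=4 aaccHh=4
aaCCHh hits 4/64; gcd=4; 4÷4/64÷4 = 1/16

P(aaCCHh) = 1/16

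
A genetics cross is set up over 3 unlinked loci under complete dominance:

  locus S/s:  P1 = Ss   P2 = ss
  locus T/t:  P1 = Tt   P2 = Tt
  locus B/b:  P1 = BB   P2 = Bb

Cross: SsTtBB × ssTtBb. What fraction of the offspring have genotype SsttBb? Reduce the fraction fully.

P(SsttBb) = 1/16

SsTtBB gametes: STB×2, StB×2, sTB×2, stB×2
ssTtBb gametes: sTB×2, sTb×2, stB×2, stb×2
SsTtBB×ssTtBb grid (8·8=64): SsTTBB=4 SsTTBb=4 SsTtBB=8 SsTtBb=8 SsttBB=4 SsttBb=4 ssTTBB=4 ssTTBb=4 ssTtBB=8 ssTtBb=8 ssttBB=4 ssttBb=4
SsttBb hits 4/64; gcd=4; 4÷4/64÷4 = 1/16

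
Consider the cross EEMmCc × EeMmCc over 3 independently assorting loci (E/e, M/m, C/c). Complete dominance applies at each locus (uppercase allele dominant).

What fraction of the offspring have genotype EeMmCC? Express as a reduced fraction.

EEMmCc gametes: EMC×2, EMc×2, EmC×2, Emc×2
EeMmCc gametes: EMC×1, EMc×1, EmC×1, Emc×1, eMC×1, eMc×1, emC×1, emc×1
EEMmCc×EeMmCc grid (8·8=64): EEMMCC=2 EEMMCc=4 EEMMcc=2 EEMmCC=4 EEMmCc=8 EEMmcc=4 EEmmCC=2 EEmmCc=4 EEmmcc=2 EeMMCC=2 EeMMCc=4 EeMMcc=2 EeMmCC=4 EeMmCc=8 EeMmcc=4 EemmCC=2 EemmCc=4 Eemmcc=2
EeMmCC hits 4/64; gcd=4; 4÷4/64÷4 = 1/16

P(EeMmCC) = 1/16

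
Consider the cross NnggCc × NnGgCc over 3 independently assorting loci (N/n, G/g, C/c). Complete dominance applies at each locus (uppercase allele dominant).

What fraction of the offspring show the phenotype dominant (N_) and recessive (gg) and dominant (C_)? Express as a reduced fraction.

P(N_ gg C_) = 9/32

NnggCc gametes: NgC×2, Ngc×2, ngC×2, ngc×2
NnGgCc gametes: NGC×1, NGc×1, NgC×1, Ngc×1, nGC×1, nGc×1, ngC×1, ngc×1
NnggCc×NnGgCc grid (8·8=64): NNGgCC=2 NNGgCc=4 NNGgcc=2 NNggCC=2 NNggCc=4 NNggcc=2 NnGgCC=4 NnGgCc=8 NnGgcc=4 NnggCC=4 NnggCc=8 Nnggcc=4 nnGgCC=2 nnGgCc=4 nnGgcc=2 nnggCC=2 nnggCc=4 nnggcc=2
N_ gg C_ hits 18/64; gcd=2; 18÷2/64÷2 = 9/32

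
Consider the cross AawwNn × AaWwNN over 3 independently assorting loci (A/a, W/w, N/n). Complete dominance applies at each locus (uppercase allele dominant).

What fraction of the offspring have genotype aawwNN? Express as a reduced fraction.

P(aawwNN) = 1/16

AawwNn gametes: AwN×2, Awn×2, awN×2, awn×2
AaWwNN gametes: AWN×2, AwN×2, aWN×2, awN×2
AawwNn×AaWwNN grid (8·8=64): AAWwNN=4 AAWwNn=4 AAwwNN=4 AAwwNn=4 AaWwNN=8 AaWwNn=8 AawwNN=8 AawwNn=8 aaWwNN=4 aaWwNn=4 aawwNN=4 aawwNn=4
aawwNN hits 4/64; gcd=4; 4÷4/64÷4 = 1/16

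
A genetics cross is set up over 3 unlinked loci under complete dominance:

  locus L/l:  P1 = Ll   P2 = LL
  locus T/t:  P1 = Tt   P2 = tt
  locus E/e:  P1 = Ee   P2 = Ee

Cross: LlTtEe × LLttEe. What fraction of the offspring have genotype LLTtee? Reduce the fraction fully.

P(LLTtee) = 1/16

LlTtEe gametes: LTE×1, LTe×1, LtE×1, Lte×1, lTE×1, lTe×1, ltE×1, lte×1
LLttEe gametes: LtE×4, Lte×4
LlTtEe×LLttEe grid (8·8=64): LLTtEE=4 LLTtEe=8 LLTtee=4 LLttEE=4 LLttEe=8 LLttee=4 LlTtEE=4 LlTtEe=8 LlTtee=4 LlttEE=4 LlttEe=8 Llttee=4
LLTtee hits 4/64; gcd=4; 4÷4/64÷4 = 1/16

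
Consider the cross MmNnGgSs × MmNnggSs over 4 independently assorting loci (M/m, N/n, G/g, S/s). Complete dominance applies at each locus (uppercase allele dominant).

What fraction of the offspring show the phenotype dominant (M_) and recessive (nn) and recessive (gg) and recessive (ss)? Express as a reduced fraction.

MmNnGgSs gametes: MNGS×1, MNGs×1, MNgS×1, MNgs×1, MnGS×1, MnGs×1, MngS×1, Mngs×1, mNGS×1, mNGs×1, mNgS×1, mNgs×1, mnGS×1, mnGs×1, mngS×1, mngs×1
MmNnggSs gametes: MNgS×2, MNgs×2, MngS×2, Mngs×2, mNgS×2, mNgs×2, mngS×2, mngs×2
MmNnGgSs×MmNnggSs grid (16·16=256): MMNNGgSS=2 MMNNGgSs=4 MMNNGgss=2 MMNNggSS=2 MMNNggSs=4 MMNNggss=2 MMNnGgSS=4 MMNnGgSs=8 MMNnGgss=4 MMNnggSS=4 MMNnggSs=8 MMNnggss=4 MMnnGgSS=2 MMnnGgSs=4 MMnnGgss=2 MMnnggSS=2 MMnnggSs=4 MMnnggss=2 MmNNGgSS=4 MmNNGgSs=8 MmNNGgss=4 MmNNggSS=4 MmNNggSs=8 MmNNggss=4 MmNnGgSS=8 MmNnGgSs=16 MmNnGgss=8 MmNnggSS=8 MmNnggSs=16 MmNnggss=8 MmnnGgSS=4 MmnnGgSs=8 MmnnGgss=4 MmnnggSS=4 MmnnggSs=8 Mmnnggss=4 mmNNGgSS=2 mmNNGgSs=4 mmNNGgss=2 mmNNggSS=2 mmNNggSs=4 mmNNggss=2 mmNnGgSS=4 mmNnGgSs=8 mmNnGgss=4 mmNnggSS=4 mmNnggSs=8 mmNnggss=4 mmnnGgSS=2 mmnnGgSs=4 mmnnGgss=2 mmnnggSS=2 mmnnggSs=4 mmnnggss=2
M_ nn gg ss hits 6/256; gcd=2; 6÷2/256÷2 = 3/128

P(M_ nn gg ss) = 3/128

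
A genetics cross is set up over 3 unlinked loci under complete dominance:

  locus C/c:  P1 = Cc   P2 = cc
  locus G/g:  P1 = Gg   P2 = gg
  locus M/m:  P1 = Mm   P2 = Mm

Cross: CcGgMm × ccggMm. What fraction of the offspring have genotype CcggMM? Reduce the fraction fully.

P(CcggMM) = 1/16

CcGgMm gametes: CGM×1, CGm×1, CgM×1, Cgm×1, cGM×1, cGm×1, cgM×1, cgm×1
ccggMm gametes: cgM×4, cgm×4
CcGgMm×ccggMm grid (8·8=64): CcGgMM=4 CcGgMm=8 CcGgmm=4 CcggMM=4 CcggMm=8 Ccggmm=4 ccGgMM=4 ccGgMm=8 ccGgmm=4 ccggMM=4 ccggMm=8 ccggmm=4
CcggMM hits 4/64; gcd=4; 4÷4/64÷4 = 1/16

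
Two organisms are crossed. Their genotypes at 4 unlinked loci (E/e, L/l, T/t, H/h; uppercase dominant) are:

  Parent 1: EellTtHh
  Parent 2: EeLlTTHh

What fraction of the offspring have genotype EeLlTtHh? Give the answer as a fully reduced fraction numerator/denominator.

P(EeLlTtHh) = 1/16

EellTtHh gametes: ElTH×2, ElTh×2, EltH×2, Elth×2, elTH×2, elTh×2, eltH×2, elth×2
EeLlTTHh gametes: ELTH×2, ELTh×2, ElTH×2, ElTh×2, eLTH×2, eLTh×2, elTH×2, elTh×2
EellTtHh×EeLlTTHh grid (16·16=256): EELlTTHH=4 EELlTTHh=8 EELlTThh=4 EELlTtHH=4 EELlTtHh=8 EELlTthh=4 EEllTTHH=4 EEllTTHh=8 EEllTThh=4 EEllTtHH=4 EEllTtHh=8 EEllTthh=4 EeLlTTHH=8 EeLlTTHh=16 EeLlTThh=8 EeLlTtHH=8 EeLlTtHh=16 EeLlTthh=8 EellTTHH=8 EellTTHh=16 EellTThh=8 EellTtHH=8 EellTtHh=16 EellTthh=8 eeLlTTHH=4 eeLlTTHh=8 eeLlTThh=4 eeLlTtHH=4 eeLlTtHh=8 eeLlTthh=4 eellTTHH=4 eellTTHh=8 eellTThh=4 eellTtHH=4 eellTtHh=8 eellTthh=4
EeLlTtHh hits 16/256; gcd=16; 16÷16/256÷16 = 1/16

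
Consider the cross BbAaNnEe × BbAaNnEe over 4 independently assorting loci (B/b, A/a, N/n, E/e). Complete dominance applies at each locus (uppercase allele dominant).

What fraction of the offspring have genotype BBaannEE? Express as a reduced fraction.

P(BBaannEE) = 1/256

BbAaNnEe gametes: BANE×1, BANe×1, BAnE×1, BAne×1, BaNE×1, BaNe×1, BanE×1, Bane×1, bANE×1, bANe×1, bAnE×1, bAne×1, baNE×1, baNe×1, banE×1, bane×1
BbAaNnEe gametes: BANE×1, BANe×1, BAnE×1, BAne×1, BaNE×1, BaNe×1, BanE×1, Bane×1, bANE×1, bANe×1, bAnE×1, bAne×1, baNE×1, baNe×1, banE×1, bane×1
BbAaNnEe×BbAaNnEe grid (16·16=256): BBAANNEE=1 BBAANNEe=2 BBAANNee=1 BBAANnEE=2 BBAANnEe=4 BBAANnee=2 BBAAnnEE=1 BBAAnnEe=2 BBAAnnee=1 BBAaNNEE=2 BBAaNNEe=4 BBAaNNee=2 BBAaNnEE=4 BBAaNnEe=8 BBAaNnee=4 BBAannEE=2 BBAannEe=4 BBAannee=2 BBaaNNEE=1 BBaaNNEe=2 BBaaNNee=1 BBaaNnEE=2 BBaaNnEe=4 BBaaNnee=2 BBaannEE=1 BBaannEe=2 BBaannee=1 BbAANNEE=2 BbAANNEe=4 BbAANNee=2 BbAANnEE=4 BbAANnEe=8 BbAANnee=4 BbAAnnEE=2 BbAAnnEe=4 BbAAnnee=2 BbAaNNEE=4 BbAaNNEe=8 BbAaNNee=4 BbAaNnEE=8 BbAaNnEe=16 BbAaNnee=8 BbAannEE=4 BbAannEe=8 BbAannee=4 BbaaNNEE=2 BbaaNNEe=4 BbaaNNee=2 BbaaNnEE=4 BbaaNnEe=8 BbaaNnee=4 BbaannEE=2 BbaannEe=4 Bbaannee=2 bbAANNEE=1 bbAANNEe=2 bbAANNee=1 bbAANnEE=2 bbAANnEe=4 bbAANnee=2 bbAAnnEE=1 bbAAnnEe=2 bbAAnnee=1 bbAaNNEE=2 bbAaNNEe=4 bbAaNNee=2 bbAaNnEE=4 bbAaNnEe=8 bbAaNnee=4 bbAannEE=2 bbAannEe=4 bbAannee=2 bbaaNNEE=1 bbaaNNEe=2 bbaaNNee=1 bbaaNnEE=2 bbaaNnEe=4 bbaaNnee=2 bbaannEE=1 bbaannEe=2 bbaannee=1
BBaannEE hits 1/256; gcd=1; 1÷1/256÷1 = 1/256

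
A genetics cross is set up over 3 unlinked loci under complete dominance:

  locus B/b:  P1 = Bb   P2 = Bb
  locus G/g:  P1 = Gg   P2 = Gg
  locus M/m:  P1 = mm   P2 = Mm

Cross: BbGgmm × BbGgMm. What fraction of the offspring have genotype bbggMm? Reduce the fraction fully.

P(bbggMm) = 1/32

BbGgmm gametes: BGm×2, Bgm×2, bGm×2, bgm×2
BbGgMm gametes: BGM×1, BGm×1, BgM×1, Bgm×1, bGM×1, bGm×1, bgM×1, bgm×1
BbGgmm×BbGgMm grid (8·8=64): BBGGMm=2 BBGGmm=2 BBGgMm=4 BBGgmm=4 BBggMm=2 BBggmm=2 BbGGMm=4 BbGGmm=4 BbGgMm=8 BbGgmm=8 BbggMm=4 Bbggmm=4 bbGGMm=2 bbGGmm=2 bbGgMm=4 bbGgmm=4 bbggMm=2 bbggmm=2
bbggMm hits 2/64; gcd=2; 2÷2/64÷2 = 1/32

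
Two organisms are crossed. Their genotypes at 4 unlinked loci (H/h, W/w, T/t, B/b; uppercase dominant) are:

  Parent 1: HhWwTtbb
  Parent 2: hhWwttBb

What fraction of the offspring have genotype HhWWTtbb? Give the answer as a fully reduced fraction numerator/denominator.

HhWwTtbb gametes: HWTb×2, HWtb×2, HwTb×2, Hwtb×2, hWTb×2, hWtb×2, hwTb×2, hwtb×2
hhWwttBb gametes: hWtB×4, hWtb×4, hwtB×4, hwtb×4
HhWwTtbb×hhWwttBb grid (16·16=256): HhWWTtBb=8 HhWWTtbb=8 HhWWttBb=8 HhWWttbb=8 HhWwTtBb=16 HhWwTtbb=16 HhWwttBb=16 HhWwttbb=16 HhwwTtBb=8 HhwwTtbb=8 HhwwttBb=8 Hhwwttbb=8 hhWWTtBb=8 hhWWTtbb=8 hhWWttBb=8 hhWWttbb=8 hhWwTtBb=16 hhWwTtbb=16 hhWwttBb=16 hhWwttbb=16 hhwwTtBb=8 hhwwTtbb=8 hhwwttBb=8 hhwwttbb=8
HhWWTtbb hits 8/256; gcd=8; 8÷8/256÷8 = 1/32

P(HhWWTtbb) = 1/32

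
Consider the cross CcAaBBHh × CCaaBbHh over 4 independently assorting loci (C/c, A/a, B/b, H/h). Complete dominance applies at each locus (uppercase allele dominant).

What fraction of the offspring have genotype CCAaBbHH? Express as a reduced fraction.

P(CCAaBbHH) = 1/32

CcAaBBHh gametes: CABH×2, CABh×2, CaBH×2, CaBh×2, cABH×2, cABh×2, caBH×2, caBh×2
CCaaBbHh gametes: CaBH×4, CaBh×4, CabH×4, Cabh×4
CcAaBBHh×CCaaBbHh grid (16·16=256): CCAaBBHH=8 CCAaBBHh=16 CCAaBBhh=8 CCAaBbHH=8 CCAaBbHh=16 CCAaBbhh=8 CCaaBBHH=8 CCaaBBHh=16 CCaaBBhh=8 CCaaBbHH=8 CCaaBbHh=16 CCaaBbhh=8 CcAaBBHH=8 CcAaBBHh=16 CcAaBBhh=8 CcAaBbHH=8 CcAaBbHh=16 CcAaBbhh=8 CcaaBBHH=8 CcaaBBHh=16 CcaaBBhh=8 CcaaBbHH=8 CcaaBbHh=16 CcaaBbhh=8
CCAaBbHH hits 8/256; gcd=8; 8÷8/256÷8 = 1/32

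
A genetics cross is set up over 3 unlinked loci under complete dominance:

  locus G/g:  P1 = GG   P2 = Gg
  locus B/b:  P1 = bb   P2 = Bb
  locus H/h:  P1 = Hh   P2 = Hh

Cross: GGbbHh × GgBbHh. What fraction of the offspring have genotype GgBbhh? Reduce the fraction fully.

P(GgBbhh) = 1/16

GGbbHh gametes: GbH×4, Gbh×4
GgBbHh gametes: GBH×1, GBh×1, GbH×1, Gbh×1, gBH×1, gBh×1, gbH×1, gbh×1
GGbbHh×GgBbHh grid (8·8=64): GGBbHH=4 GGBbHh=8 GGBbhh=4 GGbbHH=4 GGbbHh=8 GGbbhh=4 GgBbHH=4 GgBbHh=8 GgBbhh=4 GgbbHH=4 GgbbHh=8 Ggbbhh=4
GgBbhh hits 4/64; gcd=4; 4÷4/64÷4 = 1/16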